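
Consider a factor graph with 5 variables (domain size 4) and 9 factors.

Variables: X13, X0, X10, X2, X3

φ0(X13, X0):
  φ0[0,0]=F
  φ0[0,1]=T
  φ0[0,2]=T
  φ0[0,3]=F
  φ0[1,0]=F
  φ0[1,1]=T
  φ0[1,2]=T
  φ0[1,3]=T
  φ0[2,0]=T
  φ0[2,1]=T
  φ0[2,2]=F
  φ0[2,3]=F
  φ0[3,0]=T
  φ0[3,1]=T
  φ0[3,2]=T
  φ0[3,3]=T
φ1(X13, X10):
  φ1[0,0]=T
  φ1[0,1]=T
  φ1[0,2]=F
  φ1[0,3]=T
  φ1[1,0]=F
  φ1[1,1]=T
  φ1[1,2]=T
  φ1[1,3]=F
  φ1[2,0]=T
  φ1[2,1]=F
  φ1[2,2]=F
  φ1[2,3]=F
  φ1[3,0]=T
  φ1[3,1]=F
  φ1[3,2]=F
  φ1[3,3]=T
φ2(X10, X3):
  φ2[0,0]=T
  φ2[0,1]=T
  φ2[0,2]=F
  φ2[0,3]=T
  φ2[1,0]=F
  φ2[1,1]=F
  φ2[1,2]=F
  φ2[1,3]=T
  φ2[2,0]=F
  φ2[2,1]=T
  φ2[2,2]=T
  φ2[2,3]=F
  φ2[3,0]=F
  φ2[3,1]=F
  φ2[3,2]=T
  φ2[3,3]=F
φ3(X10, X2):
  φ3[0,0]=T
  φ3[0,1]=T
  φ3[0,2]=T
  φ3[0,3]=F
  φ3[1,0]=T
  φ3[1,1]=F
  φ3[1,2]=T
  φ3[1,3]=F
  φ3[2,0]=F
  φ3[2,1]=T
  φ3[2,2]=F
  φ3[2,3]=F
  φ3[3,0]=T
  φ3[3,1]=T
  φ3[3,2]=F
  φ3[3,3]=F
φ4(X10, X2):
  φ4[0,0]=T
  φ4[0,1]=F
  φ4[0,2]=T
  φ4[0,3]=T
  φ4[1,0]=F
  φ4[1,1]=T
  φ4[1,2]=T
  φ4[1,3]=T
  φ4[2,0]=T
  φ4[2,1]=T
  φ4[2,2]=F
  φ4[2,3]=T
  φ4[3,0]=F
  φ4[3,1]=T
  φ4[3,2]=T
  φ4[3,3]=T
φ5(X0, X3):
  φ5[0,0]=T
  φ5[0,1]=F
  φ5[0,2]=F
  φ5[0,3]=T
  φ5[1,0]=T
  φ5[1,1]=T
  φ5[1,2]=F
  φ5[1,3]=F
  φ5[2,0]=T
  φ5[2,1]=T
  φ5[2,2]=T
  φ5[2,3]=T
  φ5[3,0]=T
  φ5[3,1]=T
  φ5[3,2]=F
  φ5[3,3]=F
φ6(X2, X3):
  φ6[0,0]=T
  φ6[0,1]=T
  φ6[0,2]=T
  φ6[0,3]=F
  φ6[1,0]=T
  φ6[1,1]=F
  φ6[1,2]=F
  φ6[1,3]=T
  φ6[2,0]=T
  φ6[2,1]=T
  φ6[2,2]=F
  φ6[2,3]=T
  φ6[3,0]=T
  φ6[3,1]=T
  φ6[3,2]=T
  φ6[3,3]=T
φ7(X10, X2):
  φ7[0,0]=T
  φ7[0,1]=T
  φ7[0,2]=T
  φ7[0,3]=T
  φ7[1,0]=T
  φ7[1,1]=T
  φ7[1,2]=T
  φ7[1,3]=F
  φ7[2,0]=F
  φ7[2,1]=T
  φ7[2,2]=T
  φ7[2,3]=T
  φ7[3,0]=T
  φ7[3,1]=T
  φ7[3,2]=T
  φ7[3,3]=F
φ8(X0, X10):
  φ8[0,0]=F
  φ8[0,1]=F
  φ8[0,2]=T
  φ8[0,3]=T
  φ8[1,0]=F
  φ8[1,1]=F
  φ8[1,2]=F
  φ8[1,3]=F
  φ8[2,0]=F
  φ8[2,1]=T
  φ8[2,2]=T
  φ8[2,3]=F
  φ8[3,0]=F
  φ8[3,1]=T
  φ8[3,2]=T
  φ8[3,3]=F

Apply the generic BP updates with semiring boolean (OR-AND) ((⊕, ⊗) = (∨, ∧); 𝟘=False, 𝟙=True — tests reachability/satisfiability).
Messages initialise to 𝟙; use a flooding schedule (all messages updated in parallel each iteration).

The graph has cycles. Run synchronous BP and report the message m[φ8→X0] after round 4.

message @ round 4 = [T, F, T, T]

init: all messages = 𝟙 over 4 values
r1 m[φ0→X13] = [T, T, T, T]
r1 m[φ0→X0] = [T, T, T, T]
r1 m[φ1→X13] = [T, T, T, T]
r1 m[φ1→X10] = [T, T, T, T]
r1 m[φ2→X10] = [T, T, T, T]
r1 m[φ2→X3] = [T, T, T, T]
r1 m[φ3→X10] = [T, T, T, T]
r1 m[φ3→X2] = [T, T, T, F]
r1 m[φ4→X10] = [T, T, T, T]
r1 m[φ4→X2] = [T, T, T, T]
r1 m[φ5→X0] = [T, T, T, T]
r1 m[φ5→X3] = [T, T, T, T]
r1 m[φ6→X2] = [T, T, T, T]
r1 m[φ6→X3] = [T, T, T, T]
r1 m[φ7→X10] = [T, T, T, T]
r1 m[φ7→X2] = [T, T, T, T]
r1 m[φ8→X0] = [T, F, T, T]
r1 m[φ8→X10] = [F, T, T, T]
r1 m[X13→φ0] = [T, T, T, T]
r1 m[X13→φ1] = [T, T, T, T]
r1 m[X0→φ0] = [T, T, T, T]
r1 m[X0→φ5] = [T, T, T, T]
r1 m[X0→φ8] = [T, T, T, T]
r1 m[X10→φ1] = [T, T, T, T]
r1 m[X10→φ2] = [T, T, T, T]
r1 m[X10→φ3] = [T, T, T, T]
r1 m[X10→φ4] = [T, T, T, T]
r1 m[X10→φ7] = [T, T, T, T]
r1 m[X10→φ8] = [T, T, T, T]
r1 m[X2→φ3] = [T, T, T, T]
r1 m[X2→φ4] = [T, T, T, T]
r1 m[X2→φ6] = [T, T, T, T]
r1 m[X2→φ7] = [T, T, T, T]
r1 m[X3→φ2] = [T, T, T, T]
r1 m[X3→φ5] = [T, T, T, T]
r1 m[X3→φ6] = [T, T, T, T]
r2 m[φ0→X13] = [T, T, T, T]
r2 m[φ0→X0] = [T, T, T, T]
r2 m[φ1→X13] = [T, T, T, T]
r2 m[φ1→X10] = [T, T, T, T]
r2 m[φ2→X10] = [T, T, T, T]
r2 m[φ2→X3] = [T, T, T, T]
r2 m[φ3→X10] = [T, T, T, T]
r2 m[φ3→X2] = [T, T, T, F]
r2 m[φ4→X10] = [T, T, T, T]
r2 m[φ4→X2] = [T, T, T, T]
r2 m[φ5→X0] = [T, T, T, T]
r2 m[φ5→X3] = [T, T, T, T]
r2 m[φ6→X2] = [T, T, T, T]
r2 m[φ6→X3] = [T, T, T, T]
r2 m[φ7→X10] = [T, T, T, T]
r2 m[φ7→X2] = [T, T, T, T]
r2 m[φ8→X0] = [T, F, T, T]
r2 m[φ8→X10] = [F, T, T, T]
r2 m[X13→φ0] = [T, T, T, T]
r2 m[X13→φ1] = [T, T, T, T]
r2 m[X0→φ0] = [T, F, T, T]
r2 m[X0→φ5] = [T, F, T, T]
r2 m[X0→φ8] = [T, T, T, T]
r2 m[X10→φ1] = [F, T, T, T]
r2 m[X10→φ2] = [F, T, T, T]
r2 m[X10→φ3] = [F, T, T, T]
r2 m[X10→φ4] = [F, T, T, T]
r2 m[X10→φ7] = [F, T, T, T]
r2 m[X10→φ8] = [T, T, T, T]
r2 m[X2→φ3] = [T, T, T, T]
r2 m[X2→φ4] = [T, T, T, F]
r2 m[X2→φ6] = [T, T, T, F]
r2 m[X2→φ7] = [T, T, T, F]
r2 m[X3→φ2] = [T, T, T, T]
r2 m[X3→φ5] = [T, T, T, T]
r2 m[X3→φ6] = [T, T, T, T]
r3 m[φ0→X13] = [T, T, T, T]
r3 m[φ0→X0] = [T, T, T, T]
r3 m[φ1→X13] = [T, T, F, T]
r3 m[φ1→X10] = [T, T, T, T]
r3 m[φ2→X10] = [T, T, T, T]
r3 m[φ2→X3] = [F, T, T, T]
r3 m[φ3→X10] = [T, T, T, T]
r3 m[φ3→X2] = [T, T, T, F]
r3 m[φ4→X10] = [T, T, T, T]
r3 m[φ4→X2] = [T, T, T, T]
r3 m[φ5→X0] = [T, T, T, T]
r3 m[φ5→X3] = [T, T, T, T]
r3 m[φ6→X2] = [T, T, T, T]
r3 m[φ6→X3] = [T, T, T, T]
r3 m[φ7→X10] = [T, T, T, T]
r3 m[φ7→X2] = [T, T, T, T]
r3 m[φ8→X0] = [T, F, T, T]
r3 m[φ8→X10] = [F, T, T, T]
r3 m[X13→φ0] = [T, T, T, T]
r3 m[X13→φ1] = [T, T, T, T]
r3 m[X0→φ0] = [T, F, T, T]
r3 m[X0→φ5] = [T, F, T, T]
r3 m[X0→φ8] = [T, T, T, T]
r3 m[X10→φ1] = [F, T, T, T]
r3 m[X10→φ2] = [F, T, T, T]
r3 m[X10→φ3] = [F, T, T, T]
r3 m[X10→φ4] = [F, T, T, T]
r3 m[X10→φ7] = [F, T, T, T]
r3 m[X10→φ8] = [T, T, T, T]
r3 m[X2→φ3] = [T, T, T, T]
r3 m[X2→φ4] = [T, T, T, F]
r3 m[X2→φ6] = [T, T, T, F]
r3 m[X2→φ7] = [T, T, T, F]
r3 m[X3→φ2] = [T, T, T, T]
r3 m[X3→φ5] = [T, T, T, T]
r3 m[X3→φ6] = [T, T, T, T]
r4 m[φ0→X13] = [T, T, T, T]
r4 m[φ0→X0] = [T, T, T, T]
r4 m[φ1→X13] = [T, T, F, T]
r4 m[φ1→X10] = [T, T, T, T]
r4 m[φ2→X10] = [T, T, T, T]
r4 m[φ2→X3] = [F, T, T, T]
r4 m[φ3→X10] = [T, T, T, T]
r4 m[φ3→X2] = [T, T, T, F]
r4 m[φ4→X10] = [T, T, T, T]
r4 m[φ4→X2] = [T, T, T, T]
r4 m[φ5→X0] = [T, T, T, T]
r4 m[φ5→X3] = [T, T, T, T]
r4 m[φ6→X2] = [T, T, T, T]
r4 m[φ6→X3] = [T, T, T, T]
r4 m[φ7→X10] = [T, T, T, T]
r4 m[φ7→X2] = [T, T, T, T]
r4 m[φ8→X0] = [T, F, T, T]
r4 m[φ8→X10] = [F, T, T, T]
r4 m[X13→φ0] = [T, T, F, T]
r4 m[X13→φ1] = [T, T, T, T]
r4 m[X0→φ0] = [T, F, T, T]
r4 m[X0→φ5] = [T, F, T, T]
r4 m[X0→φ8] = [T, T, T, T]
r4 m[X10→φ1] = [F, T, T, T]
r4 m[X10→φ2] = [F, T, T, T]
r4 m[X10→φ3] = [F, T, T, T]
r4 m[X10→φ4] = [F, T, T, T]
r4 m[X10→φ7] = [F, T, T, T]
r4 m[X10→φ8] = [T, T, T, T]
r4 m[X2→φ3] = [T, T, T, T]
r4 m[X2→φ4] = [T, T, T, F]
r4 m[X2→φ6] = [T, T, T, F]
r4 m[X2→φ7] = [T, T, T, F]
r4 m[X3→φ2] = [T, T, T, T]
r4 m[X3→φ5] = [F, T, T, T]
r4 m[X3→φ6] = [F, T, T, T]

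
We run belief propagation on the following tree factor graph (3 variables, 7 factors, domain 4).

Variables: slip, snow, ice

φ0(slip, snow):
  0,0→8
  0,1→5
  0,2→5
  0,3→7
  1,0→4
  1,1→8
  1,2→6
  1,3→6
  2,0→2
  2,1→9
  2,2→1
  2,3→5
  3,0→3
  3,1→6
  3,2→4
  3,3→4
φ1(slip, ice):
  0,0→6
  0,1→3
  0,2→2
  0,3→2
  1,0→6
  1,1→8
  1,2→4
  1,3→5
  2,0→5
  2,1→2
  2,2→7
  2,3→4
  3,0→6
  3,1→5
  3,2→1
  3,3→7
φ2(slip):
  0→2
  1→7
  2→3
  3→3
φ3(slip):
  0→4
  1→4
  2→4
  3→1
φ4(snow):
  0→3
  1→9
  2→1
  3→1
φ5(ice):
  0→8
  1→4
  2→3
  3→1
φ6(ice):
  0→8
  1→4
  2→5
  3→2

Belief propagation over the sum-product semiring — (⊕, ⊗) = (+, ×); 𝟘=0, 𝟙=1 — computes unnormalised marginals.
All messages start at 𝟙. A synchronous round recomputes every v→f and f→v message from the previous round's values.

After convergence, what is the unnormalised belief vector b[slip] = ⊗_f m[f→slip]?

b[slip] = [301968, 1564416, 518940, 105009]

init: all messages = 𝟙 over 4 values
r1 m[φ0→slip] = [25, 24, 17, 17]
r1 m[φ0→snow] = [17, 28, 16, 22]
r1 m[φ1→slip] = [13, 23, 18, 19]
r1 m[φ1→ice] = [23, 18, 14, 18]
r1 m[φ2→slip] = [2, 7, 3, 3]
r1 m[φ3→slip] = [4, 4, 4, 1]
r1 m[φ4→snow] = [3, 9, 1, 1]
r1 m[φ5→ice] = [8, 4, 3, 1]
r1 m[φ6→ice] = [8, 4, 5, 2]
r1 m[slip→φ0] = [1, 1, 1, 1]
r1 m[slip→φ1] = [1, 1, 1, 1]
r1 m[slip→φ2] = [1, 1, 1, 1]
r1 m[slip→φ3] = [1, 1, 1, 1]
r1 m[snow→φ0] = [1, 1, 1, 1]
r1 m[snow→φ4] = [1, 1, 1, 1]
r1 m[ice→φ1] = [1, 1, 1, 1]
r1 m[ice→φ5] = [1, 1, 1, 1]
r1 m[ice→φ6] = [1, 1, 1, 1]
r2 m[φ0→slip] = [25, 24, 17, 17]
r2 m[φ0→snow] = [17, 28, 16, 22]
r2 m[φ1→slip] = [13, 23, 18, 19]
r2 m[φ1→ice] = [23, 18, 14, 18]
r2 m[φ2→slip] = [2, 7, 3, 3]
r2 m[φ3→slip] = [4, 4, 4, 1]
r2 m[φ4→snow] = [3, 9, 1, 1]
r2 m[φ5→ice] = [8, 4, 3, 1]
r2 m[φ6→ice] = [8, 4, 5, 2]
r2 m[slip→φ0] = [104, 644, 216, 57]
r2 m[slip→φ1] = [200, 672, 204, 51]
r2 m[slip→φ2] = [1300, 2208, 1224, 323]
r2 m[slip→φ3] = [650, 3864, 918, 969]
r2 m[snow→φ0] = [3, 9, 1, 1]
r2 m[snow→φ4] = [17, 28, 16, 22]
r2 m[ice→φ1] = [64, 16, 15, 2]
r2 m[ice→φ5] = [184, 72, 70, 36]
r2 m[ice→φ6] = [184, 72, 42, 18]
r3 m[φ0→slip] = [81, 96, 93, 71]
r3 m[φ0→snow] = [4011, 7958, 4828, 5900]
r3 m[φ1→slip] = [466, 582, 465, 493]
r3 m[φ1→ice] = [6558, 6639, 4567, 4933]
r3 m[φ2→slip] = [2, 7, 3, 3]
r3 m[φ3→slip] = [4, 4, 4, 1]
r3 m[φ4→snow] = [3, 9, 1, 1]
r3 m[φ5→ice] = [8, 4, 3, 1]
r3 m[φ6→ice] = [8, 4, 5, 2]
r3 m[slip→φ0] = [104, 644, 216, 57]
r3 m[slip→φ1] = [200, 672, 204, 51]
r3 m[slip→φ2] = [1300, 2208, 1224, 323]
r3 m[slip→φ3] = [650, 3864, 918, 969]
r3 m[snow→φ0] = [3, 9, 1, 1]
r3 m[snow→φ4] = [17, 28, 16, 22]
r3 m[ice→φ1] = [64, 16, 15, 2]
r3 m[ice→φ5] = [184, 72, 70, 36]
r3 m[ice→φ6] = [184, 72, 42, 18]
r4 m[φ0→slip] = [81, 96, 93, 71]
r4 m[φ0→snow] = [4011, 7958, 4828, 5900]
r4 m[φ1→slip] = [466, 582, 465, 493]
r4 m[φ1→ice] = [6558, 6639, 4567, 4933]
r4 m[φ2→slip] = [2, 7, 3, 3]
r4 m[φ3→slip] = [4, 4, 4, 1]
r4 m[φ4→snow] = [3, 9, 1, 1]
r4 m[φ5→ice] = [8, 4, 3, 1]
r4 m[φ6→ice] = [8, 4, 5, 2]
r4 m[slip→φ0] = [3728, 16296, 5580, 1479]
r4 m[slip→φ1] = [648, 2688, 1116, 213]
r4 m[slip→φ2] = [150984, 223488, 172980, 35003]
r4 m[slip→φ3] = [75492, 391104, 129735, 105009]
r4 m[snow→φ0] = [3, 9, 1, 1]
r4 m[snow→φ4] = [4011, 7958, 4828, 5900]
r4 m[ice→φ1] = [64, 16, 15, 2]
r4 m[ice→φ5] = [52464, 26556, 22835, 9866]
r4 m[ice→φ6] = [52464, 26556, 13701, 4933]
r5 m[φ0→slip] = [81, 96, 93, 71]
r5 m[φ0→snow] = [110605, 208102, 127912, 157688]
r5 m[φ1→slip] = [466, 582, 465, 493]
r5 m[φ1→ice] = [26874, 26745, 20073, 20691]
r5 m[φ2→slip] = [2, 7, 3, 3]
r5 m[φ3→slip] = [4, 4, 4, 1]
r5 m[φ4→snow] = [3, 9, 1, 1]
r5 m[φ5→ice] = [8, 4, 3, 1]
r5 m[φ6→ice] = [8, 4, 5, 2]
r5 m[slip→φ0] = [3728, 16296, 5580, 1479]
r5 m[slip→φ1] = [648, 2688, 1116, 213]
r5 m[slip→φ2] = [150984, 223488, 172980, 35003]
r5 m[slip→φ3] = [75492, 391104, 129735, 105009]
r5 m[snow→φ0] = [3, 9, 1, 1]
r5 m[snow→φ4] = [4011, 7958, 4828, 5900]
r5 m[ice→φ1] = [64, 16, 15, 2]
r5 m[ice→φ5] = [52464, 26556, 22835, 9866]
r5 m[ice→φ6] = [52464, 26556, 13701, 4933]
r6 m[φ0→slip] = [81, 96, 93, 71]
r6 m[φ0→snow] = [110605, 208102, 127912, 157688]
r6 m[φ1→slip] = [466, 582, 465, 493]
r6 m[φ1→ice] = [26874, 26745, 20073, 20691]
r6 m[φ2→slip] = [2, 7, 3, 3]
r6 m[φ3→slip] = [4, 4, 4, 1]
r6 m[φ4→snow] = [3, 9, 1, 1]
r6 m[φ5→ice] = [8, 4, 3, 1]
r6 m[φ6→ice] = [8, 4, 5, 2]
r6 m[slip→φ0] = [3728, 16296, 5580, 1479]
r6 m[slip→φ1] = [648, 2688, 1116, 213]
r6 m[slip→φ2] = [150984, 223488, 172980, 35003]
r6 m[slip→φ3] = [75492, 391104, 129735, 105009]
r6 m[snow→φ0] = [3, 9, 1, 1]
r6 m[snow→φ4] = [110605, 208102, 127912, 157688]
r6 m[ice→φ1] = [64, 16, 15, 2]
r6 m[ice→φ5] = [214992, 106980, 100365, 41382]
r6 m[ice→φ6] = [214992, 106980, 60219, 20691]
r7 m[φ0→slip] = [81, 96, 93, 71]
r7 m[φ0→snow] = [110605, 208102, 127912, 157688]
r7 m[φ1→slip] = [466, 582, 465, 493]
r7 m[φ1→ice] = [26874, 26745, 20073, 20691]
r7 m[φ2→slip] = [2, 7, 3, 3]
r7 m[φ3→slip] = [4, 4, 4, 1]
r7 m[φ4→snow] = [3, 9, 1, 1]
r7 m[φ5→ice] = [8, 4, 3, 1]
r7 m[φ6→ice] = [8, 4, 5, 2]
r7 m[slip→φ0] = [3728, 16296, 5580, 1479]
r7 m[slip→φ1] = [648, 2688, 1116, 213]
r7 m[slip→φ2] = [150984, 223488, 172980, 35003]
r7 m[slip→φ3] = [75492, 391104, 129735, 105009]
r7 m[snow→φ0] = [3, 9, 1, 1]
r7 m[snow→φ4] = [110605, 208102, 127912, 157688]
r7 m[ice→φ1] = [64, 16, 15, 2]
r7 m[ice→φ5] = [214992, 106980, 100365, 41382]
r7 m[ice→φ6] = [214992, 106980, 60219, 20691]
fixed point reached at round 7
b[slip] = ⊗ incoming = [301968, 1564416, 518940, 105009]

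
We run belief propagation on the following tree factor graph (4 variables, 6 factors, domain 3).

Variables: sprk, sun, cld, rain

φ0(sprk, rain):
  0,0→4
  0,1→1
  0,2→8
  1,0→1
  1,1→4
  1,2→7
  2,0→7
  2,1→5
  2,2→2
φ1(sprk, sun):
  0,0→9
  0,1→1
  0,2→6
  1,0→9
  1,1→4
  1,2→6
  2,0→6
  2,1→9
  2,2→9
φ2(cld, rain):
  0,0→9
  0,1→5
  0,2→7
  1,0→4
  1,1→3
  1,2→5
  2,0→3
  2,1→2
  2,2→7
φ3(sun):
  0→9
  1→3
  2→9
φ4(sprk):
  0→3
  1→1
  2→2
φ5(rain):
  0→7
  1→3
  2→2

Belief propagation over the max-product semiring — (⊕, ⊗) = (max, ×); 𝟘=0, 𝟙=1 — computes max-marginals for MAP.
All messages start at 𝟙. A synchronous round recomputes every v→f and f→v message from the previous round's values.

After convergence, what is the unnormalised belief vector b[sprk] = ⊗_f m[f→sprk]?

init: all messages = 𝟙 over 3 values
r1 m[φ0→sprk] = [8, 7, 7]
r1 m[φ0→rain] = [7, 5, 8]
r1 m[φ1→sprk] = [9, 9, 9]
r1 m[φ1→sun] = [9, 9, 9]
r1 m[φ2→cld] = [9, 5, 7]
r1 m[φ2→rain] = [9, 5, 7]
r1 m[φ3→sun] = [9, 3, 9]
r1 m[φ4→sprk] = [3, 1, 2]
r1 m[φ5→rain] = [7, 3, 2]
r1 m[sprk→φ0] = [1, 1, 1]
r1 m[sprk→φ1] = [1, 1, 1]
r1 m[sprk→φ4] = [1, 1, 1]
r1 m[sun→φ1] = [1, 1, 1]
r1 m[sun→φ3] = [1, 1, 1]
r1 m[cld→φ2] = [1, 1, 1]
r1 m[rain→φ0] = [1, 1, 1]
r1 m[rain→φ2] = [1, 1, 1]
r1 m[rain→φ5] = [1, 1, 1]
r2 m[φ0→sprk] = [8, 7, 7]
r2 m[φ0→rain] = [7, 5, 8]
r2 m[φ1→sprk] = [9, 9, 9]
r2 m[φ1→sun] = [9, 9, 9]
r2 m[φ2→cld] = [9, 5, 7]
r2 m[φ2→rain] = [9, 5, 7]
r2 m[φ3→sun] = [9, 3, 9]
r2 m[φ4→sprk] = [3, 1, 2]
r2 m[φ5→rain] = [7, 3, 2]
r2 m[sprk→φ0] = [27, 9, 18]
r2 m[sprk→φ1] = [24, 7, 14]
r2 m[sprk→φ4] = [72, 63, 63]
r2 m[sun→φ1] = [9, 3, 9]
r2 m[sun→φ3] = [9, 9, 9]
r2 m[cld→φ2] = [1, 1, 1]
r2 m[rain→φ0] = [63, 15, 14]
r2 m[rain→φ2] = [49, 15, 16]
r2 m[rain→φ5] = [63, 25, 56]
r3 m[φ0→sprk] = [252, 98, 441]
r3 m[φ0→rain] = [126, 90, 216]
r3 m[φ1→sprk] = [81, 81, 81]
r3 m[φ1→sun] = [216, 126, 144]
r3 m[φ2→cld] = [441, 196, 147]
r3 m[φ2→rain] = [9, 5, 7]
r3 m[φ3→sun] = [9, 3, 9]
r3 m[φ4→sprk] = [3, 1, 2]
r3 m[φ5→rain] = [7, 3, 2]
r3 m[sprk→φ0] = [27, 9, 18]
r3 m[sprk→φ1] = [24, 7, 14]
r3 m[sprk→φ4] = [72, 63, 63]
r3 m[sun→φ1] = [9, 3, 9]
r3 m[sun→φ3] = [9, 9, 9]
r3 m[cld→φ2] = [1, 1, 1]
r3 m[rain→φ0] = [63, 15, 14]
r3 m[rain→φ2] = [49, 15, 16]
r3 m[rain→φ5] = [63, 25, 56]
r4 m[φ0→sprk] = [252, 98, 441]
r4 m[φ0→rain] = [126, 90, 216]
r4 m[φ1→sprk] = [81, 81, 81]
r4 m[φ1→sun] = [216, 126, 144]
r4 m[φ2→cld] = [441, 196, 147]
r4 m[φ2→rain] = [9, 5, 7]
r4 m[φ3→sun] = [9, 3, 9]
r4 m[φ4→sprk] = [3, 1, 2]
r4 m[φ5→rain] = [7, 3, 2]
r4 m[sprk→φ0] = [243, 81, 162]
r4 m[sprk→φ1] = [756, 98, 882]
r4 m[sprk→φ4] = [20412, 7938, 35721]
r4 m[sun→φ1] = [9, 3, 9]
r4 m[sun→φ3] = [216, 126, 144]
r4 m[cld→φ2] = [1, 1, 1]
r4 m[rain→φ0] = [63, 15, 14]
r4 m[rain→φ2] = [882, 270, 432]
r4 m[rain→φ5] = [1134, 450, 1512]
r5 m[φ0→sprk] = [252, 98, 441]
r5 m[φ0→rain] = [1134, 810, 1944]
r5 m[φ1→sprk] = [81, 81, 81]
r5 m[φ1→sun] = [6804, 7938, 7938]
r5 m[φ2→cld] = [7938, 3528, 3024]
r5 m[φ2→rain] = [9, 5, 7]
r5 m[φ3→sun] = [9, 3, 9]
r5 m[φ4→sprk] = [3, 1, 2]
r5 m[φ5→rain] = [7, 3, 2]
r5 m[sprk→φ0] = [243, 81, 162]
r5 m[sprk→φ1] = [756, 98, 882]
r5 m[sprk→φ4] = [20412, 7938, 35721]
r5 m[sun→φ1] = [9, 3, 9]
r5 m[sun→φ3] = [216, 126, 144]
r5 m[cld→φ2] = [1, 1, 1]
r5 m[rain→φ0] = [63, 15, 14]
r5 m[rain→φ2] = [882, 270, 432]
r5 m[rain→φ5] = [1134, 450, 1512]
r6 m[φ0→sprk] = [252, 98, 441]
r6 m[φ0→rain] = [1134, 810, 1944]
r6 m[φ1→sprk] = [81, 81, 81]
r6 m[φ1→sun] = [6804, 7938, 7938]
r6 m[φ2→cld] = [7938, 3528, 3024]
r6 m[φ2→rain] = [9, 5, 7]
r6 m[φ3→sun] = [9, 3, 9]
r6 m[φ4→sprk] = [3, 1, 2]
r6 m[φ5→rain] = [7, 3, 2]
r6 m[sprk→φ0] = [243, 81, 162]
r6 m[sprk→φ1] = [756, 98, 882]
r6 m[sprk→φ4] = [20412, 7938, 35721]
r6 m[sun→φ1] = [9, 3, 9]
r6 m[sun→φ3] = [6804, 7938, 7938]
r6 m[cld→φ2] = [1, 1, 1]
r6 m[rain→φ0] = [63, 15, 14]
r6 m[rain→φ2] = [7938, 2430, 3888]
r6 m[rain→φ5] = [10206, 4050, 13608]
r7 m[φ0→sprk] = [252, 98, 441]
r7 m[φ0→rain] = [1134, 810, 1944]
r7 m[φ1→sprk] = [81, 81, 81]
r7 m[φ1→sun] = [6804, 7938, 7938]
r7 m[φ2→cld] = [71442, 31752, 27216]
r7 m[φ2→rain] = [9, 5, 7]
r7 m[φ3→sun] = [9, 3, 9]
r7 m[φ4→sprk] = [3, 1, 2]
r7 m[φ5→rain] = [7, 3, 2]
r7 m[sprk→φ0] = [243, 81, 162]
r7 m[sprk→φ1] = [756, 98, 882]
r7 m[sprk→φ4] = [20412, 7938, 35721]
r7 m[sun→φ1] = [9, 3, 9]
r7 m[sun→φ3] = [6804, 7938, 7938]
r7 m[cld→φ2] = [1, 1, 1]
r7 m[rain→φ0] = [63, 15, 14]
r7 m[rain→φ2] = [7938, 2430, 3888]
r7 m[rain→φ5] = [10206, 4050, 13608]
r8 m[φ0→sprk] = [252, 98, 441]
r8 m[φ0→rain] = [1134, 810, 1944]
r8 m[φ1→sprk] = [81, 81, 81]
r8 m[φ1→sun] = [6804, 7938, 7938]
r8 m[φ2→cld] = [71442, 31752, 27216]
r8 m[φ2→rain] = [9, 5, 7]
r8 m[φ3→sun] = [9, 3, 9]
r8 m[φ4→sprk] = [3, 1, 2]
r8 m[φ5→rain] = [7, 3, 2]
r8 m[sprk→φ0] = [243, 81, 162]
r8 m[sprk→φ1] = [756, 98, 882]
r8 m[sprk→φ4] = [20412, 7938, 35721]
r8 m[sun→φ1] = [9, 3, 9]
r8 m[sun→φ3] = [6804, 7938, 7938]
r8 m[cld→φ2] = [1, 1, 1]
r8 m[rain→φ0] = [63, 15, 14]
r8 m[rain→φ2] = [7938, 2430, 3888]
r8 m[rain→φ5] = [10206, 4050, 13608]
fixed point reached at round 8
b[sprk] = ⊗ incoming = [61236, 7938, 71442]

b[sprk] = [61236, 7938, 71442]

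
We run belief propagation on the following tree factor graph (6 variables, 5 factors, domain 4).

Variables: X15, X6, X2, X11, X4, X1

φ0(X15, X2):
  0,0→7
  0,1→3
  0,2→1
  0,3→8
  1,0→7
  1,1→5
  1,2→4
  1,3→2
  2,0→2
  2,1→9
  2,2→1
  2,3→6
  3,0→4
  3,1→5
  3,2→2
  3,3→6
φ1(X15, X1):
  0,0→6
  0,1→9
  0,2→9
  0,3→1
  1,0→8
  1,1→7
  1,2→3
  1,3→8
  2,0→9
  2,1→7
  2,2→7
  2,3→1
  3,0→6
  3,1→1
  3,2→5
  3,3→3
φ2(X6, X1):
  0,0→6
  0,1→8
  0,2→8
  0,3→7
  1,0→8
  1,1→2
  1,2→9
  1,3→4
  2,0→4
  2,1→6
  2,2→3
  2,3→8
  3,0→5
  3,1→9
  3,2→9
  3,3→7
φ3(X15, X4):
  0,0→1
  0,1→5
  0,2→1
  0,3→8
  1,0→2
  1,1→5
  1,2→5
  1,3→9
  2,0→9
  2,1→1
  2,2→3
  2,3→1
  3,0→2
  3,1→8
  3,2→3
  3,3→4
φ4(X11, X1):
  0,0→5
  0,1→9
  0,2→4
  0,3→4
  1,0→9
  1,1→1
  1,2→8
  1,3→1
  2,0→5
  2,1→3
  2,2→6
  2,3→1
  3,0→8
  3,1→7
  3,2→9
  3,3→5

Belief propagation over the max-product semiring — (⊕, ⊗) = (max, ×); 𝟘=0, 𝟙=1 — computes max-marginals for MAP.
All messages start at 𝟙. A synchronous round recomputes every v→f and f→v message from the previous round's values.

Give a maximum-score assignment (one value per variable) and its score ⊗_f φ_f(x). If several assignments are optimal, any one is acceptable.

assignment: (X15=2, X6=1, X2=1, X11=1, X4=0, X1=0); score = 52488

init: all messages = 𝟙 over 4 values
r1 m[φ0→X15] = [8, 7, 9, 6]
r1 m[φ0→X2] = [7, 9, 4, 8]
r1 m[φ1→X15] = [9, 8, 9, 6]
r1 m[φ1→X1] = [9, 9, 9, 8]
r1 m[φ2→X6] = [8, 9, 8, 9]
r1 m[φ2→X1] = [8, 9, 9, 8]
r1 m[φ3→X15] = [8, 9, 9, 8]
r1 m[φ3→X4] = [9, 8, 5, 9]
r1 m[φ4→X11] = [9, 9, 6, 9]
r1 m[φ4→X1] = [9, 9, 9, 5]
r1 m[X15→φ0] = [1, 1, 1, 1]
r1 m[X15→φ1] = [1, 1, 1, 1]
r1 m[X15→φ3] = [1, 1, 1, 1]
r1 m[X6→φ2] = [1, 1, 1, 1]
r1 m[X2→φ0] = [1, 1, 1, 1]
r1 m[X11→φ4] = [1, 1, 1, 1]
r1 m[X4→φ3] = [1, 1, 1, 1]
r1 m[X1→φ1] = [1, 1, 1, 1]
r1 m[X1→φ2] = [1, 1, 1, 1]
r1 m[X1→φ4] = [1, 1, 1, 1]
r2 m[φ0→X15] = [8, 7, 9, 6]
r2 m[φ0→X2] = [7, 9, 4, 8]
r2 m[φ1→X15] = [9, 8, 9, 6]
r2 m[φ1→X1] = [9, 9, 9, 8]
r2 m[φ2→X6] = [8, 9, 8, 9]
r2 m[φ2→X1] = [8, 9, 9, 8]
r2 m[φ3→X15] = [8, 9, 9, 8]
r2 m[φ3→X4] = [9, 8, 5, 9]
r2 m[φ4→X11] = [9, 9, 6, 9]
r2 m[φ4→X1] = [9, 9, 9, 5]
r2 m[X15→φ0] = [72, 72, 81, 48]
r2 m[X15→φ1] = [64, 63, 81, 48]
r2 m[X15→φ3] = [72, 56, 81, 36]
r2 m[X6→φ2] = [1, 1, 1, 1]
r2 m[X2→φ0] = [1, 1, 1, 1]
r2 m[X11→φ4] = [1, 1, 1, 1]
r2 m[X4→φ3] = [1, 1, 1, 1]
r2 m[X1→φ1] = [72, 81, 81, 40]
r2 m[X1→φ2] = [81, 81, 81, 40]
r2 m[X1→φ4] = [72, 81, 81, 64]
r3 m[φ0→X15] = [8, 7, 9, 6]
r3 m[φ0→X2] = [504, 729, 288, 576]
r3 m[φ1→X15] = [729, 576, 648, 432]
r3 m[φ1→X1] = [729, 576, 576, 504]
r3 m[φ2→X6] = [648, 729, 486, 729]
r3 m[φ2→X1] = [8, 9, 9, 8]
r3 m[φ3→X15] = [8, 9, 9, 8]
r3 m[φ3→X4] = [729, 360, 280, 576]
r3 m[φ4→X11] = [729, 648, 486, 729]
r3 m[φ4→X1] = [9, 9, 9, 5]
r3 m[X15→φ0] = [72, 72, 81, 48]
r3 m[X15→φ1] = [64, 63, 81, 48]
r3 m[X15→φ3] = [72, 56, 81, 36]
r3 m[X6→φ2] = [1, 1, 1, 1]
r3 m[X2→φ0] = [1, 1, 1, 1]
r3 m[X11→φ4] = [1, 1, 1, 1]
r3 m[X4→φ3] = [1, 1, 1, 1]
r3 m[X1→φ1] = [72, 81, 81, 40]
r3 m[X1→φ2] = [81, 81, 81, 40]
r3 m[X1→φ4] = [72, 81, 81, 64]
r4 m[φ0→X15] = [8, 7, 9, 6]
r4 m[φ0→X2] = [504, 729, 288, 576]
r4 m[φ1→X15] = [729, 576, 648, 432]
r4 m[φ1→X1] = [729, 576, 576, 504]
r4 m[φ2→X6] = [648, 729, 486, 729]
r4 m[φ2→X1] = [8, 9, 9, 8]
r4 m[φ3→X15] = [8, 9, 9, 8]
r4 m[φ3→X4] = [729, 360, 280, 576]
r4 m[φ4→X11] = [729, 648, 486, 729]
r4 m[φ4→X1] = [9, 9, 9, 5]
r4 m[X15→φ0] = [5832, 5184, 5832, 3456]
r4 m[X15→φ1] = [64, 63, 81, 48]
r4 m[X15→φ3] = [5832, 4032, 5832, 2592]
r4 m[X6→φ2] = [1, 1, 1, 1]
r4 m[X2→φ0] = [1, 1, 1, 1]
r4 m[X11→φ4] = [1, 1, 1, 1]
r4 m[X4→φ3] = [1, 1, 1, 1]
r4 m[X1→φ1] = [72, 81, 81, 40]
r4 m[X1→φ2] = [6561, 5184, 5184, 2520]
r4 m[X1→φ4] = [5832, 5184, 5184, 4032]
r5 m[φ0→X15] = [8, 7, 9, 6]
r5 m[φ0→X2] = [40824, 52488, 20736, 46656]
r5 m[φ1→X15] = [729, 576, 648, 432]
r5 m[φ1→X1] = [729, 576, 576, 504]
r5 m[φ2→X6] = [41472, 52488, 31104, 46656]
r5 m[φ2→X1] = [8, 9, 9, 8]
r5 m[φ3→X15] = [8, 9, 9, 8]
r5 m[φ3→X4] = [52488, 29160, 20160, 46656]
r5 m[φ4→X11] = [46656, 52488, 31104, 46656]
r5 m[φ4→X1] = [9, 9, 9, 5]
r5 m[X15→φ0] = [5832, 5184, 5832, 3456]
r5 m[X15→φ1] = [64, 63, 81, 48]
r5 m[X15→φ3] = [5832, 4032, 5832, 2592]
r5 m[X6→φ2] = [1, 1, 1, 1]
r5 m[X2→φ0] = [1, 1, 1, 1]
r5 m[X11→φ4] = [1, 1, 1, 1]
r5 m[X4→φ3] = [1, 1, 1, 1]
r5 m[X1→φ1] = [72, 81, 81, 40]
r5 m[X1→φ2] = [6561, 5184, 5184, 2520]
r5 m[X1→φ4] = [5832, 5184, 5184, 4032]
r6 m[φ0→X15] = [8, 7, 9, 6]
r6 m[φ0→X2] = [40824, 52488, 20736, 46656]
r6 m[φ1→X15] = [729, 576, 648, 432]
r6 m[φ1→X1] = [729, 576, 576, 504]
r6 m[φ2→X6] = [41472, 52488, 31104, 46656]
r6 m[φ2→X1] = [8, 9, 9, 8]
r6 m[φ3→X15] = [8, 9, 9, 8]
r6 m[φ3→X4] = [52488, 29160, 20160, 46656]
r6 m[φ4→X11] = [46656, 52488, 31104, 46656]
r6 m[φ4→X1] = [9, 9, 9, 5]
r6 m[X15→φ0] = [5832, 5184, 5832, 3456]
r6 m[X15→φ1] = [64, 63, 81, 48]
r6 m[X15→φ3] = [5832, 4032, 5832, 2592]
r6 m[X6→φ2] = [1, 1, 1, 1]
r6 m[X2→φ0] = [1, 1, 1, 1]
r6 m[X11→φ4] = [1, 1, 1, 1]
r6 m[X4→φ3] = [1, 1, 1, 1]
r6 m[X1→φ1] = [72, 81, 81, 40]
r6 m[X1→φ2] = [6561, 5184, 5184, 2520]
r6 m[X1→φ4] = [5832, 5184, 5184, 4032]
fixed point reached at round 6
traceback from X15: (X15=2, X6=1, X2=1, X11=1, X4=0, X1=0), score=52488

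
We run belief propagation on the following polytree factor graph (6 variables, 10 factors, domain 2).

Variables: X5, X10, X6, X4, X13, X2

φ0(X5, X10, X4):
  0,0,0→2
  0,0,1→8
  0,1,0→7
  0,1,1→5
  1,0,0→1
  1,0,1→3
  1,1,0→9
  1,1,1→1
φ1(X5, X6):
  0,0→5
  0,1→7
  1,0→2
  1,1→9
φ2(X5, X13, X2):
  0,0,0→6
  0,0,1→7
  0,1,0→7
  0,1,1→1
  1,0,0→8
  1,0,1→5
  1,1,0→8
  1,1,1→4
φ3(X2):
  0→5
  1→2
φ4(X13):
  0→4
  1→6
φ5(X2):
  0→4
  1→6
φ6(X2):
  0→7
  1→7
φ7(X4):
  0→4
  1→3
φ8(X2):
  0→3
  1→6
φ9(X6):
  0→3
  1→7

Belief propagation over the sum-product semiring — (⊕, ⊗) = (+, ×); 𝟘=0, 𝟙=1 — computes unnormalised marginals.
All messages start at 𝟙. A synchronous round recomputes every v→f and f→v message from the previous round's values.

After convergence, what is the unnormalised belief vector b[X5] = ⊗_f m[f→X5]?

init: all messages = 𝟙 over 2 values
r1 m[φ0→X5] = [22, 14]
r1 m[φ0→X10] = [14, 22]
r1 m[φ0→X4] = [19, 17]
r1 m[φ1→X5] = [12, 11]
r1 m[φ1→X6] = [7, 16]
r1 m[φ2→X5] = [21, 25]
r1 m[φ2→X13] = [26, 20]
r1 m[φ2→X2] = [29, 17]
r1 m[φ3→X2] = [5, 2]
r1 m[φ4→X13] = [4, 6]
r1 m[φ5→X2] = [4, 6]
r1 m[φ6→X2] = [7, 7]
r1 m[φ7→X4] = [4, 3]
r1 m[φ8→X2] = [3, 6]
r1 m[φ9→X6] = [3, 7]
r1 m[X5→φ0] = [1, 1]
r1 m[X5→φ1] = [1, 1]
r1 m[X5→φ2] = [1, 1]
r1 m[X10→φ0] = [1, 1]
r1 m[X6→φ1] = [1, 1]
r1 m[X6→φ9] = [1, 1]
r1 m[X4→φ0] = [1, 1]
r1 m[X4→φ7] = [1, 1]
r1 m[X13→φ2] = [1, 1]
r1 m[X13→φ4] = [1, 1]
r1 m[X2→φ2] = [1, 1]
r1 m[X2→φ3] = [1, 1]
r1 m[X2→φ5] = [1, 1]
r1 m[X2→φ6] = [1, 1]
r1 m[X2→φ8] = [1, 1]
r2 m[φ0→X5] = [22, 14]
r2 m[φ0→X10] = [14, 22]
r2 m[φ0→X4] = [19, 17]
r2 m[φ1→X5] = [12, 11]
r2 m[φ1→X6] = [7, 16]
r2 m[φ2→X5] = [21, 25]
r2 m[φ2→X13] = [26, 20]
r2 m[φ2→X2] = [29, 17]
r2 m[φ3→X2] = [5, 2]
r2 m[φ4→X13] = [4, 6]
r2 m[φ5→X2] = [4, 6]
r2 m[φ6→X2] = [7, 7]
r2 m[φ7→X4] = [4, 3]
r2 m[φ8→X2] = [3, 6]
r2 m[φ9→X6] = [3, 7]
r2 m[X5→φ0] = [252, 275]
r2 m[X5→φ1] = [462, 350]
r2 m[X5→φ2] = [264, 154]
r2 m[X10→φ0] = [1, 1]
r2 m[X6→φ1] = [3, 7]
r2 m[X6→φ9] = [7, 16]
r2 m[X4→φ0] = [4, 3]
r2 m[X4→φ7] = [19, 17]
r2 m[X13→φ2] = [4, 6]
r2 m[X13→φ4] = [26, 20]
r2 m[X2→φ2] = [420, 504]
r2 m[X2→φ3] = [2436, 4284]
r2 m[X2→φ5] = [3045, 1428]
r2 m[X2→φ6] = [1740, 1224]
r2 m[X2→φ8] = [4060, 1428]
r3 m[φ0→X5] = [75, 52]
r3 m[φ0→X10] = [11639, 21561]
r3 m[φ0→X4] = [5018, 4376]
r3 m[φ1→X5] = [64, 69]
r3 m[φ1→X6] = [3010, 6384]
r3 m[φ2→X5] = [44856, 55776]
r3 m[φ2→X13] = [2502192, 1737120]
r3 m[φ2→X2] = [29744, 15752]
r3 m[φ3→X2] = [5, 2]
r3 m[φ4→X13] = [4, 6]
r3 m[φ5→X2] = [4, 6]
r3 m[φ6→X2] = [7, 7]
r3 m[φ7→X4] = [4, 3]
r3 m[φ8→X2] = [3, 6]
r3 m[φ9→X6] = [3, 7]
r3 m[X5→φ0] = [252, 275]
r3 m[X5→φ1] = [462, 350]
r3 m[X5→φ2] = [264, 154]
r3 m[X10→φ0] = [1, 1]
r3 m[X6→φ1] = [3, 7]
r3 m[X6→φ9] = [7, 16]
r3 m[X4→φ0] = [4, 3]
r3 m[X4→φ7] = [19, 17]
r3 m[X13→φ2] = [4, 6]
r3 m[X13→φ4] = [26, 20]
r3 m[X2→φ2] = [420, 504]
r3 m[X2→φ3] = [2436, 4284]
r3 m[X2→φ5] = [3045, 1428]
r3 m[X2→φ6] = [1740, 1224]
r3 m[X2→φ8] = [4060, 1428]
r4 m[φ0→X5] = [75, 52]
r4 m[φ0→X10] = [11639, 21561]
r4 m[φ0→X4] = [5018, 4376]
r4 m[φ1→X5] = [64, 69]
r4 m[φ1→X6] = [3010, 6384]
r4 m[φ2→X5] = [44856, 55776]
r4 m[φ2→X13] = [2502192, 1737120]
r4 m[φ2→X2] = [29744, 15752]
r4 m[φ3→X2] = [5, 2]
r4 m[φ4→X13] = [4, 6]
r4 m[φ5→X2] = [4, 6]
r4 m[φ6→X2] = [7, 7]
r4 m[φ7→X4] = [4, 3]
r4 m[φ8→X2] = [3, 6]
r4 m[φ9→X6] = [3, 7]
r4 m[X5→φ0] = [2870784, 3848544]
r4 m[X5→φ1] = [3364200, 2900352]
r4 m[X5→φ2] = [4800, 3588]
r4 m[X10→φ0] = [1, 1]
r4 m[X6→φ1] = [3, 7]
r4 m[X6→φ9] = [3010, 6384]
r4 m[X4→φ0] = [4, 3]
r4 m[X4→φ7] = [5018, 4376]
r4 m[X13→φ2] = [4, 6]
r4 m[X13→φ4] = [2502192, 1737120]
r4 m[X2→φ2] = [420, 504]
r4 m[X2→φ3] = [2498496, 3969504]
r4 m[X2→φ5] = [3123120, 1323168]
r4 m[X2→φ6] = [1784640, 1134144]
r4 m[X2→φ8] = [4164160, 1323168]
r5 m[φ0→X5] = [75, 52]
r5 m[φ0→X10] = [141896160, 273536928]
r5 m[φ0→X4] = [64322496, 52714368]
r5 m[φ1→X5] = [64, 69]
r5 m[φ1→X6] = [22621704, 49652568]
r5 m[φ2→X5] = [44856, 55776]
r5 m[φ2→X13] = [50127840, 35820288]
r5 m[φ2→X2] = [603840, 321072]
r5 m[φ3→X2] = [5, 2]
r5 m[φ4→X13] = [4, 6]
r5 m[φ5→X2] = [4, 6]
r5 m[φ6→X2] = [7, 7]
r5 m[φ7→X4] = [4, 3]
r5 m[φ8→X2] = [3, 6]
r5 m[φ9→X6] = [3, 7]
r5 m[X5→φ0] = [2870784, 3848544]
r5 m[X5→φ1] = [3364200, 2900352]
r5 m[X5→φ2] = [4800, 3588]
r5 m[X10→φ0] = [1, 1]
r5 m[X6→φ1] = [3, 7]
r5 m[X6→φ9] = [3010, 6384]
r5 m[X4→φ0] = [4, 3]
r5 m[X4→φ7] = [5018, 4376]
r5 m[X13→φ2] = [4, 6]
r5 m[X13→φ4] = [2502192, 1737120]
r5 m[X2→φ2] = [420, 504]
r5 m[X2→φ3] = [2498496, 3969504]
r5 m[X2→φ5] = [3123120, 1323168]
r5 m[X2→φ6] = [1784640, 1134144]
r5 m[X2→φ8] = [4164160, 1323168]
r6 m[φ0→X5] = [75, 52]
r6 m[φ0→X10] = [141896160, 273536928]
r6 m[φ0→X4] = [64322496, 52714368]
r6 m[φ1→X5] = [64, 69]
r6 m[φ1→X6] = [22621704, 49652568]
r6 m[φ2→X5] = [44856, 55776]
r6 m[φ2→X13] = [50127840, 35820288]
r6 m[φ2→X2] = [603840, 321072]
r6 m[φ3→X2] = [5, 2]
r6 m[φ4→X13] = [4, 6]
r6 m[φ5→X2] = [4, 6]
r6 m[φ6→X2] = [7, 7]
r6 m[φ7→X4] = [4, 3]
r6 m[φ8→X2] = [3, 6]
r6 m[φ9→X6] = [3, 7]
r6 m[X5→φ0] = [2870784, 3848544]
r6 m[X5→φ1] = [3364200, 2900352]
r6 m[X5→φ2] = [4800, 3588]
r6 m[X10→φ0] = [1, 1]
r6 m[X6→φ1] = [3, 7]
r6 m[X6→φ9] = [22621704, 49652568]
r6 m[X4→φ0] = [4, 3]
r6 m[X4→φ7] = [64322496, 52714368]
r6 m[X13→φ2] = [4, 6]
r6 m[X13→φ4] = [50127840, 35820288]
r6 m[X2→φ2] = [420, 504]
r6 m[X2→φ3] = [50722560, 80910144]
r6 m[X2→φ5] = [63403200, 26970048]
r6 m[X2→φ6] = [36230400, 23117184]
r6 m[X2→φ8] = [84537600, 26970048]
r7 m[φ0→X5] = [75, 52]
r7 m[φ0→X10] = [141896160, 273536928]
r7 m[φ0→X4] = [64322496, 52714368]
r7 m[φ1→X5] = [64, 69]
r7 m[φ1→X6] = [22621704, 49652568]
r7 m[φ2→X5] = [44856, 55776]
r7 m[φ2→X13] = [50127840, 35820288]
r7 m[φ2→X2] = [603840, 321072]
r7 m[φ3→X2] = [5, 2]
r7 m[φ4→X13] = [4, 6]
r7 m[φ5→X2] = [4, 6]
r7 m[φ6→X2] = [7, 7]
r7 m[φ7→X4] = [4, 3]
r7 m[φ8→X2] = [3, 6]
r7 m[φ9→X6] = [3, 7]
r7 m[X5→φ0] = [2870784, 3848544]
r7 m[X5→φ1] = [3364200, 2900352]
r7 m[X5→φ2] = [4800, 3588]
r7 m[X10→φ0] = [1, 1]
r7 m[X6→φ1] = [3, 7]
r7 m[X6→φ9] = [22621704, 49652568]
r7 m[X4→φ0] = [4, 3]
r7 m[X4→φ7] = [64322496, 52714368]
r7 m[X13→φ2] = [4, 6]
r7 m[X13→φ4] = [50127840, 35820288]
r7 m[X2→φ2] = [420, 504]
r7 m[X2→φ3] = [50722560, 80910144]
r7 m[X2→φ5] = [63403200, 26970048]
r7 m[X2→φ6] = [36230400, 23117184]
r7 m[X2→φ8] = [84537600, 26970048]
fixed point reached at round 7
b[X5] = ⊗ incoming = [215308800, 200124288]

b[X5] = [215308800, 200124288]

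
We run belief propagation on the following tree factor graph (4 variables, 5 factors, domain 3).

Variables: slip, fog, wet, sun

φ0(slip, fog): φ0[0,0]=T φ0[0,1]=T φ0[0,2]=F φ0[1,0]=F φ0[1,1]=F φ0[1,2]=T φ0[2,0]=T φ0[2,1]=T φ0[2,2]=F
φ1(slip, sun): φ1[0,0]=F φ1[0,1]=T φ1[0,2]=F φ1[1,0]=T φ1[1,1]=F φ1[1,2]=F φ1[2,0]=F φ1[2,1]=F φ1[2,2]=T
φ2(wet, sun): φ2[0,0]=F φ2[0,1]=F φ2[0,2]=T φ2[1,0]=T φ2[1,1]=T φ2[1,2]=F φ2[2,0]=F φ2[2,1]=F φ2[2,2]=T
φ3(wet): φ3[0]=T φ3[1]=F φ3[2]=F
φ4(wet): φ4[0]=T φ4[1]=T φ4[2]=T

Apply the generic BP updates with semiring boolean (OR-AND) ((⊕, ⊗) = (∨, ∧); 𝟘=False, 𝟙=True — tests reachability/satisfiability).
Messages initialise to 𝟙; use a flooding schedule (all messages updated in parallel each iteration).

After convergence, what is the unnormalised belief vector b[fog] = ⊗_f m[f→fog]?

init: all messages = 𝟙 over 3 values
r1 m[φ0→slip] = [T, T, T]
r1 m[φ0→fog] = [T, T, T]
r1 m[φ1→slip] = [T, T, T]
r1 m[φ1→sun] = [T, T, T]
r1 m[φ2→wet] = [T, T, T]
r1 m[φ2→sun] = [T, T, T]
r1 m[φ3→wet] = [T, F, F]
r1 m[φ4→wet] = [T, T, T]
r1 m[slip→φ0] = [T, T, T]
r1 m[slip→φ1] = [T, T, T]
r1 m[fog→φ0] = [T, T, T]
r1 m[wet→φ2] = [T, T, T]
r1 m[wet→φ3] = [T, T, T]
r1 m[wet→φ4] = [T, T, T]
r1 m[sun→φ1] = [T, T, T]
r1 m[sun→φ2] = [T, T, T]
r2 m[φ0→slip] = [T, T, T]
r2 m[φ0→fog] = [T, T, T]
r2 m[φ1→slip] = [T, T, T]
r2 m[φ1→sun] = [T, T, T]
r2 m[φ2→wet] = [T, T, T]
r2 m[φ2→sun] = [T, T, T]
r2 m[φ3→wet] = [T, F, F]
r2 m[φ4→wet] = [T, T, T]
r2 m[slip→φ0] = [T, T, T]
r2 m[slip→φ1] = [T, T, T]
r2 m[fog→φ0] = [T, T, T]
r2 m[wet→φ2] = [T, F, F]
r2 m[wet→φ3] = [T, T, T]
r2 m[wet→φ4] = [T, F, F]
r2 m[sun→φ1] = [T, T, T]
r2 m[sun→φ2] = [T, T, T]
r3 m[φ0→slip] = [T, T, T]
r3 m[φ0→fog] = [T, T, T]
r3 m[φ1→slip] = [T, T, T]
r3 m[φ1→sun] = [T, T, T]
r3 m[φ2→wet] = [T, T, T]
r3 m[φ2→sun] = [F, F, T]
r3 m[φ3→wet] = [T, F, F]
r3 m[φ4→wet] = [T, T, T]
r3 m[slip→φ0] = [T, T, T]
r3 m[slip→φ1] = [T, T, T]
r3 m[fog→φ0] = [T, T, T]
r3 m[wet→φ2] = [T, F, F]
r3 m[wet→φ3] = [T, T, T]
r3 m[wet→φ4] = [T, F, F]
r3 m[sun→φ1] = [T, T, T]
r3 m[sun→φ2] = [T, T, T]
r4 m[φ0→slip] = [T, T, T]
r4 m[φ0→fog] = [T, T, T]
r4 m[φ1→slip] = [T, T, T]
r4 m[φ1→sun] = [T, T, T]
r4 m[φ2→wet] = [T, T, T]
r4 m[φ2→sun] = [F, F, T]
r4 m[φ3→wet] = [T, F, F]
r4 m[φ4→wet] = [T, T, T]
r4 m[slip→φ0] = [T, T, T]
r4 m[slip→φ1] = [T, T, T]
r4 m[fog→φ0] = [T, T, T]
r4 m[wet→φ2] = [T, F, F]
r4 m[wet→φ3] = [T, T, T]
r4 m[wet→φ4] = [T, F, F]
r4 m[sun→φ1] = [F, F, T]
r4 m[sun→φ2] = [T, T, T]
r5 m[φ0→slip] = [T, T, T]
r5 m[φ0→fog] = [T, T, T]
r5 m[φ1→slip] = [F, F, T]
r5 m[φ1→sun] = [T, T, T]
r5 m[φ2→wet] = [T, T, T]
r5 m[φ2→sun] = [F, F, T]
r5 m[φ3→wet] = [T, F, F]
r5 m[φ4→wet] = [T, T, T]
r5 m[slip→φ0] = [T, T, T]
r5 m[slip→φ1] = [T, T, T]
r5 m[fog→φ0] = [T, T, T]
r5 m[wet→φ2] = [T, F, F]
r5 m[wet→φ3] = [T, T, T]
r5 m[wet→φ4] = [T, F, F]
r5 m[sun→φ1] = [F, F, T]
r5 m[sun→φ2] = [T, T, T]
r6 m[φ0→slip] = [T, T, T]
r6 m[φ0→fog] = [T, T, T]
r6 m[φ1→slip] = [F, F, T]
r6 m[φ1→sun] = [T, T, T]
r6 m[φ2→wet] = [T, T, T]
r6 m[φ2→sun] = [F, F, T]
r6 m[φ3→wet] = [T, F, F]
r6 m[φ4→wet] = [T, T, T]
r6 m[slip→φ0] = [F, F, T]
r6 m[slip→φ1] = [T, T, T]
r6 m[fog→φ0] = [T, T, T]
r6 m[wet→φ2] = [T, F, F]
r6 m[wet→φ3] = [T, T, T]
r6 m[wet→φ4] = [T, F, F]
r6 m[sun→φ1] = [F, F, T]
r6 m[sun→φ2] = [T, T, T]
r7 m[φ0→slip] = [T, T, T]
r7 m[φ0→fog] = [T, T, F]
r7 m[φ1→slip] = [F, F, T]
r7 m[φ1→sun] = [T, T, T]
r7 m[φ2→wet] = [T, T, T]
r7 m[φ2→sun] = [F, F, T]
r7 m[φ3→wet] = [T, F, F]
r7 m[φ4→wet] = [T, T, T]
r7 m[slip→φ0] = [F, F, T]
r7 m[slip→φ1] = [T, T, T]
r7 m[fog→φ0] = [T, T, T]
r7 m[wet→φ2] = [T, F, F]
r7 m[wet→φ3] = [T, T, T]
r7 m[wet→φ4] = [T, F, F]
r7 m[sun→φ1] = [F, F, T]
r7 m[sun→φ2] = [T, T, T]
r8 m[φ0→slip] = [T, T, T]
r8 m[φ0→fog] = [T, T, F]
r8 m[φ1→slip] = [F, F, T]
r8 m[φ1→sun] = [T, T, T]
r8 m[φ2→wet] = [T, T, T]
r8 m[φ2→sun] = [F, F, T]
r8 m[φ3→wet] = [T, F, F]
r8 m[φ4→wet] = [T, T, T]
r8 m[slip→φ0] = [F, F, T]
r8 m[slip→φ1] = [T, T, T]
r8 m[fog→φ0] = [T, T, T]
r8 m[wet→φ2] = [T, F, F]
r8 m[wet→φ3] = [T, T, T]
r8 m[wet→φ4] = [T, F, F]
r8 m[sun→φ1] = [F, F, T]
r8 m[sun→φ2] = [T, T, T]
fixed point reached at round 8
b[fog] = ⊗ incoming = [T, T, F]

b[fog] = [T, T, F]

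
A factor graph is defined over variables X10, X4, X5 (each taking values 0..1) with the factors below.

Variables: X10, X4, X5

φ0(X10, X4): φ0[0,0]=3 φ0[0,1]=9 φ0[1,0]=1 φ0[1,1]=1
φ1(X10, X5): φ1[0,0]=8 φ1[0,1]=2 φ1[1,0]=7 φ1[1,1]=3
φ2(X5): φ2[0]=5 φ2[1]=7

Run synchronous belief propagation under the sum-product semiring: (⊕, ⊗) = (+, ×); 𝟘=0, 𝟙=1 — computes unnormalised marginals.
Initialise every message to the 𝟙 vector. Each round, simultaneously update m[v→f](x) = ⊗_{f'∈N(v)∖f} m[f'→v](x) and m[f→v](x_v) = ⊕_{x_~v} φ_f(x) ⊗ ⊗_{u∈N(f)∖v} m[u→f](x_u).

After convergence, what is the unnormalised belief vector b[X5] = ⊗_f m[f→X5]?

b[X5] = [550, 210]

init: all messages = 𝟙 over 2 values
r1 m[φ0→X10] = [12, 2]
r1 m[φ0→X4] = [4, 10]
r1 m[φ1→X10] = [10, 10]
r1 m[φ1→X5] = [15, 5]
r1 m[φ2→X5] = [5, 7]
r1 m[X10→φ0] = [1, 1]
r1 m[X10→φ1] = [1, 1]
r1 m[X4→φ0] = [1, 1]
r1 m[X5→φ1] = [1, 1]
r1 m[X5→φ2] = [1, 1]
r2 m[φ0→X10] = [12, 2]
r2 m[φ0→X4] = [4, 10]
r2 m[φ1→X10] = [10, 10]
r2 m[φ1→X5] = [15, 5]
r2 m[φ2→X5] = [5, 7]
r2 m[X10→φ0] = [10, 10]
r2 m[X10→φ1] = [12, 2]
r2 m[X4→φ0] = [1, 1]
r2 m[X5→φ1] = [5, 7]
r2 m[X5→φ2] = [15, 5]
r3 m[φ0→X10] = [12, 2]
r3 m[φ0→X4] = [40, 100]
r3 m[φ1→X10] = [54, 56]
r3 m[φ1→X5] = [110, 30]
r3 m[φ2→X5] = [5, 7]
r3 m[X10→φ0] = [10, 10]
r3 m[X10→φ1] = [12, 2]
r3 m[X4→φ0] = [1, 1]
r3 m[X5→φ1] = [5, 7]
r3 m[X5→φ2] = [15, 5]
r4 m[φ0→X10] = [12, 2]
r4 m[φ0→X4] = [40, 100]
r4 m[φ1→X10] = [54, 56]
r4 m[φ1→X5] = [110, 30]
r4 m[φ2→X5] = [5, 7]
r4 m[X10→φ0] = [54, 56]
r4 m[X10→φ1] = [12, 2]
r4 m[X4→φ0] = [1, 1]
r4 m[X5→φ1] = [5, 7]
r4 m[X5→φ2] = [110, 30]
r5 m[φ0→X10] = [12, 2]
r5 m[φ0→X4] = [218, 542]
r5 m[φ1→X10] = [54, 56]
r5 m[φ1→X5] = [110, 30]
r5 m[φ2→X5] = [5, 7]
r5 m[X10→φ0] = [54, 56]
r5 m[X10→φ1] = [12, 2]
r5 m[X4→φ0] = [1, 1]
r5 m[X5→φ1] = [5, 7]
r5 m[X5→φ2] = [110, 30]
r6 m[φ0→X10] = [12, 2]
r6 m[φ0→X4] = [218, 542]
r6 m[φ1→X10] = [54, 56]
r6 m[φ1→X5] = [110, 30]
r6 m[φ2→X5] = [5, 7]
r6 m[X10→φ0] = [54, 56]
r6 m[X10→φ1] = [12, 2]
r6 m[X4→φ0] = [1, 1]
r6 m[X5→φ1] = [5, 7]
r6 m[X5→φ2] = [110, 30]
fixed point reached at round 6
b[X5] = ⊗ incoming = [550, 210]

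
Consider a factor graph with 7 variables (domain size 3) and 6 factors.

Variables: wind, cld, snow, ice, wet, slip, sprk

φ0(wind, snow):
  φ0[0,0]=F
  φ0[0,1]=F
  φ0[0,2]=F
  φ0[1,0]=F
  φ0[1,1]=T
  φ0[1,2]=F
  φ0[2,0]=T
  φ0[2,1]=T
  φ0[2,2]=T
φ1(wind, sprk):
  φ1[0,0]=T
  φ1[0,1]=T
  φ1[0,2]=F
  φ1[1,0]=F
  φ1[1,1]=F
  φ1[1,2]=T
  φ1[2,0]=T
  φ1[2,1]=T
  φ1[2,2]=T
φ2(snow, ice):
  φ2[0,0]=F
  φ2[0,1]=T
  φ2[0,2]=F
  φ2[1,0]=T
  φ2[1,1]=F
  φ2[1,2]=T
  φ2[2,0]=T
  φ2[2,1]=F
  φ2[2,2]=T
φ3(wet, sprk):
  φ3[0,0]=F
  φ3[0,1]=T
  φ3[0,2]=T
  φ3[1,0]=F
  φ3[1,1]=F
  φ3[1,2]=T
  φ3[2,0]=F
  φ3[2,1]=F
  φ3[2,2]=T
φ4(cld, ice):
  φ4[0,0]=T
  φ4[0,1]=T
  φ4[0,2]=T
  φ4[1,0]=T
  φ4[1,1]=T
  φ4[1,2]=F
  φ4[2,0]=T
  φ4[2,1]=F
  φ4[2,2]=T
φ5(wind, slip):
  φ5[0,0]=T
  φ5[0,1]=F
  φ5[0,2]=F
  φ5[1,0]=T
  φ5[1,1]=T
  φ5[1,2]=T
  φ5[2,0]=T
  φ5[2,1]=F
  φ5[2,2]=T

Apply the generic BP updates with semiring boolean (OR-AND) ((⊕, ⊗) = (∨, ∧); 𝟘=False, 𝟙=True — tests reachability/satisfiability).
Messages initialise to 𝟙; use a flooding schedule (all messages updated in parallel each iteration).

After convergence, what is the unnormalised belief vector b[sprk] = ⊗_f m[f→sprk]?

b[sprk] = [F, T, T]

init: all messages = 𝟙 over 3 values
r1 m[φ0→wind] = [F, T, T]
r1 m[φ0→snow] = [T, T, T]
r1 m[φ1→wind] = [T, T, T]
r1 m[φ1→sprk] = [T, T, T]
r1 m[φ2→snow] = [T, T, T]
r1 m[φ2→ice] = [T, T, T]
r1 m[φ3→wet] = [T, T, T]
r1 m[φ3→sprk] = [F, T, T]
r1 m[φ4→cld] = [T, T, T]
r1 m[φ4→ice] = [T, T, T]
r1 m[φ5→wind] = [T, T, T]
r1 m[φ5→slip] = [T, T, T]
r1 m[wind→φ0] = [T, T, T]
r1 m[wind→φ1] = [T, T, T]
r1 m[wind→φ5] = [T, T, T]
r1 m[cld→φ4] = [T, T, T]
r1 m[snow→φ0] = [T, T, T]
r1 m[snow→φ2] = [T, T, T]
r1 m[ice→φ2] = [T, T, T]
r1 m[ice→φ4] = [T, T, T]
r1 m[wet→φ3] = [T, T, T]
r1 m[slip→φ5] = [T, T, T]
r1 m[sprk→φ1] = [T, T, T]
r1 m[sprk→φ3] = [T, T, T]
r2 m[φ0→wind] = [F, T, T]
r2 m[φ0→snow] = [T, T, T]
r2 m[φ1→wind] = [T, T, T]
r2 m[φ1→sprk] = [T, T, T]
r2 m[φ2→snow] = [T, T, T]
r2 m[φ2→ice] = [T, T, T]
r2 m[φ3→wet] = [T, T, T]
r2 m[φ3→sprk] = [F, T, T]
r2 m[φ4→cld] = [T, T, T]
r2 m[φ4→ice] = [T, T, T]
r2 m[φ5→wind] = [T, T, T]
r2 m[φ5→slip] = [T, T, T]
r2 m[wind→φ0] = [T, T, T]
r2 m[wind→φ1] = [F, T, T]
r2 m[wind→φ5] = [F, T, T]
r2 m[cld→φ4] = [T, T, T]
r2 m[snow→φ0] = [T, T, T]
r2 m[snow→φ2] = [T, T, T]
r2 m[ice→φ2] = [T, T, T]
r2 m[ice→φ4] = [T, T, T]
r2 m[wet→φ3] = [T, T, T]
r2 m[slip→φ5] = [T, T, T]
r2 m[sprk→φ1] = [F, T, T]
r2 m[sprk→φ3] = [T, T, T]
r3 m[φ0→wind] = [F, T, T]
r3 m[φ0→snow] = [T, T, T]
r3 m[φ1→wind] = [T, T, T]
r3 m[φ1→sprk] = [T, T, T]
r3 m[φ2→snow] = [T, T, T]
r3 m[φ2→ice] = [T, T, T]
r3 m[φ3→wet] = [T, T, T]
r3 m[φ3→sprk] = [F, T, T]
r3 m[φ4→cld] = [T, T, T]
r3 m[φ4→ice] = [T, T, T]
r3 m[φ5→wind] = [T, T, T]
r3 m[φ5→slip] = [T, T, T]
r3 m[wind→φ0] = [T, T, T]
r3 m[wind→φ1] = [F, T, T]
r3 m[wind→φ5] = [F, T, T]
r3 m[cld→φ4] = [T, T, T]
r3 m[snow→φ0] = [T, T, T]
r3 m[snow→φ2] = [T, T, T]
r3 m[ice→φ2] = [T, T, T]
r3 m[ice→φ4] = [T, T, T]
r3 m[wet→φ3] = [T, T, T]
r3 m[slip→φ5] = [T, T, T]
r3 m[sprk→φ1] = [F, T, T]
r3 m[sprk→φ3] = [T, T, T]
fixed point reached at round 3
b[sprk] = ⊗ incoming = [F, T, T]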